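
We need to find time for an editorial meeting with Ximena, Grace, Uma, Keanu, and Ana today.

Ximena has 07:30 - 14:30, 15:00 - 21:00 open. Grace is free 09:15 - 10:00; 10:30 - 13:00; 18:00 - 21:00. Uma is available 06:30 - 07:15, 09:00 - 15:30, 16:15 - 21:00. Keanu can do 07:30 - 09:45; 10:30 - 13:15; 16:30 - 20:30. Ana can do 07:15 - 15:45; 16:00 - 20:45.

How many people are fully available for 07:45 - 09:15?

Ximena, Keanu, and Ana can make the full 07:45-09:15 slot — that's 3.

3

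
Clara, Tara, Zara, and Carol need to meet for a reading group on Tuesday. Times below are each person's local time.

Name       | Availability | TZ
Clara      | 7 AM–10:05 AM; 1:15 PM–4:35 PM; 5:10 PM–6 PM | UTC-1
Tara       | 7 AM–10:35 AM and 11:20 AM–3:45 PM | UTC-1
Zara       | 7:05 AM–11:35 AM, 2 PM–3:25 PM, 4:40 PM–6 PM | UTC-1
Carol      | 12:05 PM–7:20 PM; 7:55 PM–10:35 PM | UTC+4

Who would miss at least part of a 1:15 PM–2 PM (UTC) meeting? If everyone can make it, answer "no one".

Clara in UTC: 08:00-11:05, 14:15-17:35, 18:10-19:00 (add 1h to convert from UTC-1).
Tara in UTC: 08:00-11:35, 12:20-16:45 (add 1h to convert from UTC-1).
Zara in UTC: 08:05-12:35, 15:00-16:25, 17:40-19:00 (add 1h to convert from UTC-1).
Carol in UTC: 08:05-15:20, 15:55-18:35 (subtract 4h to convert from UTC+4).
Clara: not fully free for 13:15-14:00. Tara: free for 13:15-14:00. Zara: not fully free for 13:15-14:00. Carol: free for 13:15-14:00.

Clara, Zara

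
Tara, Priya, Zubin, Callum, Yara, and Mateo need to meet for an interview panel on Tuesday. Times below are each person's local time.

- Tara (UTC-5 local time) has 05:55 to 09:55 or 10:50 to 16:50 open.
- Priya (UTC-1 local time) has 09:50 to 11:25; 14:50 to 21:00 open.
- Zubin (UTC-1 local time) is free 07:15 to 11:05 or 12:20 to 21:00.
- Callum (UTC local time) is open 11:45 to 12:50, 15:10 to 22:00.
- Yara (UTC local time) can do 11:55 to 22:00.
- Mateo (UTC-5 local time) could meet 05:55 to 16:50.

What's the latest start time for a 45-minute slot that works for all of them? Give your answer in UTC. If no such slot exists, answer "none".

21:05

Tara in UTC: 10:55-14:55, 15:50-21:50 (add 5h to convert from UTC-5).
Priya in UTC: 10:50-12:25, 15:50-22:00 (add 1h to convert from UTC-1).
Zubin in UTC: 08:15-12:05, 13:20-22:00 (add 1h to convert from UTC-1).
Callum in UTC: 11:45-12:50, 15:10-22:00.
Yara in UTC: 11:55-22:00.
Mateo in UTC: 10:55-21:50 (add 5h to convert from UTC-5).
Tara ∩ Priya: 10:55-12:25, 15:50-21:50.
Tara ∩ Priya ∩ Zubin: 10:55-12:05, 15:50-21:50.
Tara ∩ Priya ∩ Zubin ∩ Callum: 11:45-12:05, 15:50-21:50.
Tara ∩ Priya ∩ Zubin ∩ Callum ∩ Yara: 11:55-12:05, 15:50-21:50.
Tara ∩ Priya ∩ Zubin ∩ Callum ∩ Yara ∩ Mateo: 11:55-12:05, 15:50-21:50.
So the common availability across everyone is 11:55-12:05, 15:50-21:50.
The last common window of at least 45 minutes is 15:50-21:50; a 45-minute meeting can start as late as 21:05 and still end by 21:50.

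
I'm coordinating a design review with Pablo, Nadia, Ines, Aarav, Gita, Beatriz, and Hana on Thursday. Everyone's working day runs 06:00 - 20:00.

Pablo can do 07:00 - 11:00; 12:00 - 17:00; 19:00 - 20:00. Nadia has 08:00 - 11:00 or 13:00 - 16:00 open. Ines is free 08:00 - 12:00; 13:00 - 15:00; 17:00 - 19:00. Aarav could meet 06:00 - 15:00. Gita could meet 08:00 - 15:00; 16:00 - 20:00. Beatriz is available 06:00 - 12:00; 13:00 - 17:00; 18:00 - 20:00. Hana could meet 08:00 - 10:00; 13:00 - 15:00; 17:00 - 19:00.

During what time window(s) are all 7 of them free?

08:00-10:00, 13:00-15:00

Pablo ∩ Nadia: 08:00-11:00, 13:00-16:00.
Pablo ∩ Nadia ∩ Ines: 08:00-11:00, 13:00-15:00.
Pablo ∩ Nadia ∩ Ines ∩ Aarav: 08:00-11:00, 13:00-15:00.
Pablo ∩ Nadia ∩ Ines ∩ Aarav ∩ Gita: 08:00-11:00, 13:00-15:00.
Pablo ∩ Nadia ∩ Ines ∩ Aarav ∩ Gita ∩ Beatriz: 08:00-11:00, 13:00-15:00.
Pablo ∩ Nadia ∩ Ines ∩ Aarav ∩ Gita ∩ Beatriz ∩ Hana: 08:00-10:00, 13:00-15:00.
So the common availability across everyone is 08:00-10:00, 13:00-15:00.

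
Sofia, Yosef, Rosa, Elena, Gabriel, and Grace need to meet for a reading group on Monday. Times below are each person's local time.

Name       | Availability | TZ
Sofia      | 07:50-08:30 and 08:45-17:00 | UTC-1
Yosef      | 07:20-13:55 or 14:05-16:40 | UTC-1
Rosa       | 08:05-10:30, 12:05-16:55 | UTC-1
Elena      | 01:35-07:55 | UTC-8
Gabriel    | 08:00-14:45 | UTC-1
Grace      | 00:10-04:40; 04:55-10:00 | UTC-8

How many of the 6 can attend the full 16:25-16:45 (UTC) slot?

Sofia in UTC: 08:50-09:30, 09:45-18:00 (add 1h to convert from UTC-1).
Yosef in UTC: 08:20-14:55, 15:05-17:40 (add 1h to convert from UTC-1).
Rosa in UTC: 09:05-11:30, 13:05-17:55 (add 1h to convert from UTC-1).
Elena in UTC: 09:35-15:55 (add 8h to convert from UTC-8).
Gabriel in UTC: 09:00-15:45 (add 1h to convert from UTC-1).
Grace in UTC: 08:10-12:40, 12:55-18:00 (add 8h to convert from UTC-8).
Sofia, Yosef, Rosa, and Grace can make the full 16:25-16:45 slot — that's 4.

4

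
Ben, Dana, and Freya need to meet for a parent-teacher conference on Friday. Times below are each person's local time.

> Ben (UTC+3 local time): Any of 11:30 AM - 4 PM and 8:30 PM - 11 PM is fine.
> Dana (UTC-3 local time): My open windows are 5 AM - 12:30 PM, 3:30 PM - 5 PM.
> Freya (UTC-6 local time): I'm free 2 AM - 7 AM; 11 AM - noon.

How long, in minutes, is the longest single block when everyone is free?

270

Ben in UTC: 08:30-13:00, 17:30-20:00 (subtract 3h to convert from UTC+3).
Dana in UTC: 08:00-15:30, 18:30-20:00 (add 3h to convert from UTC-3).
Freya in UTC: 08:00-13:00, 17:00-18:00 (add 6h to convert from UTC-6).
Ben ∩ Dana: 08:30-13:00, 18:30-20:00.
Ben ∩ Dana ∩ Freya: 08:30-13:00.
The longest is 08:30-13:00 at 270 minutes.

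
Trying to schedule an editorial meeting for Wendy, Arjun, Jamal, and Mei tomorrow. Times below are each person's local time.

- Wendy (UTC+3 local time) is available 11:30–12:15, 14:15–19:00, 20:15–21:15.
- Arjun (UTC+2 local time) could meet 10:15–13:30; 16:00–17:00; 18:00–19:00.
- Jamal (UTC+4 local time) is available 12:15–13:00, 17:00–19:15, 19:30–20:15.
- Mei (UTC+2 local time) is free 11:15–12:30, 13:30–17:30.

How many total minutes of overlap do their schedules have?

Wendy in UTC: 08:30-09:15, 11:15-16:00, 17:15-18:15 (subtract 3h to convert from UTC+3).
Arjun in UTC: 08:15-11:30, 14:00-15:00, 16:00-17:00 (subtract 2h to convert from UTC+2).
Jamal in UTC: 08:15-09:00, 13:00-15:15, 15:30-16:15 (subtract 4h to convert from UTC+4).
Mei in UTC: 09:15-10:30, 11:30-15:30 (subtract 2h to convert from UTC+2).
Wendy ∩ Arjun: 08:30-09:15, 11:15-11:30, 14:00-15:00.
Wendy ∩ Arjun ∩ Jamal: 08:30-09:00, 14:00-15:00.
Wendy ∩ Arjun ∩ Jamal ∩ Mei: 14:00-15:00.
That's a single block of 60 minutes.

60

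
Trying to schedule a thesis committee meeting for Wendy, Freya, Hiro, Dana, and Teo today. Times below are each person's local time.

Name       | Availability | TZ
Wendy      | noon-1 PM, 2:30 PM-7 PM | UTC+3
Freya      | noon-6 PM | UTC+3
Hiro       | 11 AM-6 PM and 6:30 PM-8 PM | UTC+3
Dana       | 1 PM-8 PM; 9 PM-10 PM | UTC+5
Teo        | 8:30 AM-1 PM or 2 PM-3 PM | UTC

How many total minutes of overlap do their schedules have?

Wendy in UTC: 09:00-10:00, 11:30-16:00 (subtract 3h to convert from UTC+3).
Freya in UTC: 09:00-15:00 (subtract 3h to convert from UTC+3).
Hiro in UTC: 08:00-15:00, 15:30-17:00 (subtract 3h to convert from UTC+3).
Dana in UTC: 08:00-15:00, 16:00-17:00 (subtract 5h to convert from UTC+5).
Teo in UTC: 08:30-13:00, 14:00-15:00.
Wendy ∩ Freya: 09:00-10:00, 11:30-15:00.
Wendy ∩ Freya ∩ Hiro: 09:00-10:00, 11:30-15:00.
Wendy ∩ Freya ∩ Hiro ∩ Dana: 09:00-10:00, 11:30-15:00.
Wendy ∩ Freya ∩ Hiro ∩ Dana ∩ Teo: 09:00-10:00, 11:30-13:00, 14:00-15:00.
Summing the common windows: 60 + 90 + 60 = 210 minutes.

210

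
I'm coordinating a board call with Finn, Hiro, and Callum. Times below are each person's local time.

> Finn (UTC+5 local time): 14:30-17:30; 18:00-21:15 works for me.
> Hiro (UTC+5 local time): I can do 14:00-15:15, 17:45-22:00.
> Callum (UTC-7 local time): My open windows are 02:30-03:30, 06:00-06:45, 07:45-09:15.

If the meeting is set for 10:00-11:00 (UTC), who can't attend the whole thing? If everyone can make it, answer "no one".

Finn in UTC: 09:30-12:30, 13:00-16:15 (subtract 5h to convert from UTC+5).
Hiro in UTC: 09:00-10:15, 12:45-17:00 (subtract 5h to convert from UTC+5).
Callum in UTC: 09:30-10:30, 13:00-13:45, 14:45-16:15 (add 7h to convert from UTC-7).
Finn: free for 10:00-11:00. Hiro: not fully free for 10:00-11:00. Callum: not fully free for 10:00-11:00.

Callum, Hiro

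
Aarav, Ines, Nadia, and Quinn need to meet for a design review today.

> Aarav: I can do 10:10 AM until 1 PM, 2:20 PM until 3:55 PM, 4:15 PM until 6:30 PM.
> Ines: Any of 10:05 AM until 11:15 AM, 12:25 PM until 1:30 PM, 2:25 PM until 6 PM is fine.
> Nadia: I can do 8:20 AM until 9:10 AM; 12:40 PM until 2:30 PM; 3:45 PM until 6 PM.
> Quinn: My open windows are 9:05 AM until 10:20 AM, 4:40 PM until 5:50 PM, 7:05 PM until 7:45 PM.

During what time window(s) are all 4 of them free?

Aarav ∩ Ines: 10:10-11:15, 12:25-13:00, 14:25-15:55, 16:15-18:00.
Aarav ∩ Ines ∩ Nadia: 12:40-13:00, 14:25-14:30, 15:45-15:55, 16:15-18:00.
Aarav ∩ Ines ∩ Nadia ∩ Quinn: 16:40-17:50.

16:40-17:50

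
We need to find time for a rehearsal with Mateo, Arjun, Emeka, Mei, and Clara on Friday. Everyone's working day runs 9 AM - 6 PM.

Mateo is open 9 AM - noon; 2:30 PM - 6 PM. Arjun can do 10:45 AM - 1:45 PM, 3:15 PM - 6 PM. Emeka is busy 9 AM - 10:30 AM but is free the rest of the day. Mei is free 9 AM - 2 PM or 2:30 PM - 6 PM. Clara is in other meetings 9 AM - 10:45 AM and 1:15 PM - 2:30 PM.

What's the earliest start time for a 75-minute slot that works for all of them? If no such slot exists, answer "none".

10:45

Mateo free: 09:00-12:00, 14:30-18:00.
Arjun free: 10:45-13:45, 15:15-18:00.
Emeka free: 10:30-18:00 (invert busy blocks within the working day).
Mei free: 09:00-14:00, 14:30-18:00.
Clara free: 10:45-13:15, 14:30-18:00 (invert busy blocks within the working day).
Mateo ∩ Arjun: 10:45-12:00, 15:15-18:00.
Mateo ∩ Arjun ∩ Emeka: 10:45-12:00, 15:15-18:00.
Mateo ∩ Arjun ∩ Emeka ∩ Mei: 10:45-12:00, 15:15-18:00.
Mateo ∩ Arjun ∩ Emeka ∩ Mei ∩ Clara: 10:45-12:00, 15:15-18:00.
The first common window of at least 75 minutes is 10:45-12:00, so the earliest start is 10:45.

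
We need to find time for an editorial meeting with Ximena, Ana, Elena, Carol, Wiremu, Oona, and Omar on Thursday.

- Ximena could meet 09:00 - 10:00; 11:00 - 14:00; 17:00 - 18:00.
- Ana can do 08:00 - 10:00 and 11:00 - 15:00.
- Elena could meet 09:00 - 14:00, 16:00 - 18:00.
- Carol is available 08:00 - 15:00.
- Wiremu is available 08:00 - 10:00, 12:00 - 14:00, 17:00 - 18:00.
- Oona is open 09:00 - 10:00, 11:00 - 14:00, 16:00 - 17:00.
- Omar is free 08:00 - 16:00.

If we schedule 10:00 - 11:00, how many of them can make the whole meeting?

Elena, Carol, and Omar can make the full 10:00-11:00 slot — that's 3.

3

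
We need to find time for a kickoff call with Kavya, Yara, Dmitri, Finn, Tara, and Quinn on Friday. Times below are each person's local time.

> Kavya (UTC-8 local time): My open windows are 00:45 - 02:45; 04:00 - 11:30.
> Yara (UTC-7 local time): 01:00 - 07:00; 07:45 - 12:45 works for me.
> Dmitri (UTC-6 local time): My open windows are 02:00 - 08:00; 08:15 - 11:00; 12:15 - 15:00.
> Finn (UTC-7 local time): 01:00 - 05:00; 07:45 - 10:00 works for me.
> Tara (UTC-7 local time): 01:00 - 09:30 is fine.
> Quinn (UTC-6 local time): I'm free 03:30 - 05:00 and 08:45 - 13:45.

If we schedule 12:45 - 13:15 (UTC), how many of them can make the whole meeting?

4

Kavya in UTC: 08:45-10:45, 12:00-19:30 (add 8h to convert from UTC-8).
Yara in UTC: 08:00-14:00, 14:45-19:45 (add 7h to convert from UTC-7).
Dmitri in UTC: 08:00-14:00, 14:15-17:00, 18:15-21:00 (add 6h to convert from UTC-6).
Finn in UTC: 08:00-12:00, 14:45-17:00 (add 7h to convert from UTC-7).
Tara in UTC: 08:00-16:30 (add 7h to convert from UTC-7).
Quinn in UTC: 09:30-11:00, 14:45-19:45 (add 6h to convert from UTC-6).
Kavya, Yara, Dmitri, and Tara can make the full 12:45-13:15 slot — that's 4.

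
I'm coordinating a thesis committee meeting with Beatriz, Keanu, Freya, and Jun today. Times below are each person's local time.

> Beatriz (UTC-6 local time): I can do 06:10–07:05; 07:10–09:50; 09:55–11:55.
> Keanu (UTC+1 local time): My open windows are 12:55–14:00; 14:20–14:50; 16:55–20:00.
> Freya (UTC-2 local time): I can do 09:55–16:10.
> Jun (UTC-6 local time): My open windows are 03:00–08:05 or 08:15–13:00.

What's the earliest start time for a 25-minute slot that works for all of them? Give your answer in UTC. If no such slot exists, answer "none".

12:10

Beatriz in UTC: 12:10-13:05, 13:10-15:50, 15:55-17:55 (add 6h to convert from UTC-6).
Keanu in UTC: 11:55-13:00, 13:20-13:50, 15:55-19:00 (subtract 1h to convert from UTC+1).
Freya in UTC: 11:55-18:10 (add 2h to convert from UTC-2).
Jun in UTC: 09:00-14:05, 14:15-19:00 (add 6h to convert from UTC-6).
Beatriz ∩ Keanu: 12:10-13:00, 13:20-13:50, 15:55-17:55.
Beatriz ∩ Keanu ∩ Freya: 12:10-13:00, 13:20-13:50, 15:55-17:55.
Beatriz ∩ Keanu ∩ Freya ∩ Jun: 12:10-13:00, 13:20-13:50, 15:55-17:55.
The first common window of at least 25 minutes is 12:10-13:00, so the earliest start is 12:10.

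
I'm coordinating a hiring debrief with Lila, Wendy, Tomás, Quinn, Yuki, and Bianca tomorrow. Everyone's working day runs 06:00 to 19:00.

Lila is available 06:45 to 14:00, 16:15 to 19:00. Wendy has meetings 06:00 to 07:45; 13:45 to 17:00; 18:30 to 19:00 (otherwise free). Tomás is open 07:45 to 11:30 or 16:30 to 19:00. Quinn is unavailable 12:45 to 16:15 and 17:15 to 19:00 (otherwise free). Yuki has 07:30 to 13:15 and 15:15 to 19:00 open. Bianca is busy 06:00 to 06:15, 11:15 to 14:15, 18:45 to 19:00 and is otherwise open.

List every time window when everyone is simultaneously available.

07:45-11:15, 17:00-17:15

Lila free: 06:45-14:00, 16:15-19:00.
Wendy free: 07:45-13:45, 17:00-18:30 (invert busy blocks within the working day).
Tomás free: 07:45-11:30, 16:30-19:00.
Quinn free: 06:00-12:45, 16:15-17:15 (invert busy blocks within the working day).
Yuki free: 07:30-13:15, 15:15-19:00.
Bianca free: 06:15-11:15, 14:15-18:45 (invert busy blocks within the working day).
Lila ∩ Wendy: 07:45-13:45, 17:00-18:30.
Lila ∩ Wendy ∩ Tomás: 07:45-11:30, 17:00-18:30.
Lila ∩ Wendy ∩ Tomás ∩ Quinn: 07:45-11:30, 17:00-17:15.
Lila ∩ Wendy ∩ Tomás ∩ Quinn ∩ Yuki: 07:45-11:30, 17:00-17:15.
Lila ∩ Wendy ∩ Tomás ∩ Quinn ∩ Yuki ∩ Bianca: 07:45-11:15, 17:00-17:15.
Those are the intersection windows.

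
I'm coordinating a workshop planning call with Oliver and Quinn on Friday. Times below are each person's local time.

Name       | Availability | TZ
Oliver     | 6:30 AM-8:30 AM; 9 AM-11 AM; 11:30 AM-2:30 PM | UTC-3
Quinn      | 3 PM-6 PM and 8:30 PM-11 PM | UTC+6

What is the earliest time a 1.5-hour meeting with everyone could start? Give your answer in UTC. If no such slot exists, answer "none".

09:30

Oliver in UTC: 09:30-11:30, 12:00-14:00, 14:30-17:30 (add 3h to convert from UTC-3).
Quinn in UTC: 09:00-12:00, 14:30-17:00 (subtract 6h to convert from UTC+6).
Oliver ∩ Quinn: 09:30-11:30, 14:30-17:00.
The first common window of at least 90 minutes is 09:30-11:30, so the earliest start is 09:30.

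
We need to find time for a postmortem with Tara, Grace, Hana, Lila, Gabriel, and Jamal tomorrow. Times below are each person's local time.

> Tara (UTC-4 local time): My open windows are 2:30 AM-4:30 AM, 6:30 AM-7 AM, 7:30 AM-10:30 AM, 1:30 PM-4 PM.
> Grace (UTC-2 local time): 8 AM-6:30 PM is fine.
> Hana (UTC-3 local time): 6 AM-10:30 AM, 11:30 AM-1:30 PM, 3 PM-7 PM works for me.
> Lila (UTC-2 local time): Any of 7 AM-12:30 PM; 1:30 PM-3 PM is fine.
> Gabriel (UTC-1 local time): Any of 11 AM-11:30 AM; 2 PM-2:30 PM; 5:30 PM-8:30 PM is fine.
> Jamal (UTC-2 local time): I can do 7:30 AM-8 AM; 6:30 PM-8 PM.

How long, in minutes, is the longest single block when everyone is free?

0

Tara in UTC: 06:30-08:30, 10:30-11:00, 11:30-14:30, 17:30-20:00 (add 4h to convert from UTC-4).
Grace in UTC: 10:00-20:30 (add 2h to convert from UTC-2).
Hana in UTC: 09:00-13:30, 14:30-16:30, 18:00-22:00 (add 3h to convert from UTC-3).
Lila in UTC: 09:00-14:30, 15:30-17:00 (add 2h to convert from UTC-2).
Gabriel in UTC: 12:00-12:30, 15:00-15:30, 18:30-21:30 (add 1h to convert from UTC-1).
Jamal in UTC: 09:30-10:00, 20:30-22:00 (add 2h to convert from UTC-2).
Tara ∩ Grace: 10:30-11:00, 11:30-14:30, 17:30-20:00.
Tara ∩ Grace ∩ Hana: 10:30-11:00, 11:30-13:30, 18:00-20:00.
Tara ∩ Grace ∩ Hana ∩ Lila: 10:30-11:00, 11:30-13:30.
Tara ∩ Grace ∩ Hana ∩ Lila ∩ Gabriel: 12:00-12:30.
Tara ∩ Grace ∩ Hana ∩ Lila ∩ Gabriel ∩ Jamal: ∅.
There is no time when everyone is free.
No common window exists, so the longest block is 0 minutes.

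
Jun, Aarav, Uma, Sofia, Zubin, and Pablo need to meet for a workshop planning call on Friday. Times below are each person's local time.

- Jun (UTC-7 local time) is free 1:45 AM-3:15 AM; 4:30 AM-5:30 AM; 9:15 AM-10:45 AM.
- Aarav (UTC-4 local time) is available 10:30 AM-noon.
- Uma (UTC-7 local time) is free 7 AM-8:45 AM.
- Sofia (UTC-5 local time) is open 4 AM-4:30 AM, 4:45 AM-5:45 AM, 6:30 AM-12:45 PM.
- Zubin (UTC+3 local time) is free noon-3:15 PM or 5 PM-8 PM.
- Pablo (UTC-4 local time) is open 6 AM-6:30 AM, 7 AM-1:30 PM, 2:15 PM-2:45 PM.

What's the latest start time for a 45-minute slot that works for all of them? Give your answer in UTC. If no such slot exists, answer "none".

none

Jun in UTC: 08:45-10:15, 11:30-12:30, 16:15-17:45 (add 7h to convert from UTC-7).
Aarav in UTC: 14:30-16:00 (add 4h to convert from UTC-4).
Uma in UTC: 14:00-15:45 (add 7h to convert from UTC-7).
Sofia in UTC: 09:00-09:30, 09:45-10:45, 11:30-17:45 (add 5h to convert from UTC-5).
Zubin in UTC: 09:00-12:15, 14:00-17:00 (subtract 3h to convert from UTC+3).
Pablo in UTC: 10:00-10:30, 11:00-17:30, 18:15-18:45 (add 4h to convert from UTC-4).
Jun ∩ Aarav: ∅.
Jun ∩ Aarav ∩ Uma: ∅.
Jun ∩ Aarav ∩ Uma ∩ Sofia: ∅.
Jun ∩ Aarav ∩ Uma ∩ Sofia ∩ Zubin: ∅.
Jun ∩ Aarav ∩ Uma ∩ Sofia ∩ Zubin ∩ Pablo: ∅.
There is no time when everyone is free.
No common window is at least 45 minutes long.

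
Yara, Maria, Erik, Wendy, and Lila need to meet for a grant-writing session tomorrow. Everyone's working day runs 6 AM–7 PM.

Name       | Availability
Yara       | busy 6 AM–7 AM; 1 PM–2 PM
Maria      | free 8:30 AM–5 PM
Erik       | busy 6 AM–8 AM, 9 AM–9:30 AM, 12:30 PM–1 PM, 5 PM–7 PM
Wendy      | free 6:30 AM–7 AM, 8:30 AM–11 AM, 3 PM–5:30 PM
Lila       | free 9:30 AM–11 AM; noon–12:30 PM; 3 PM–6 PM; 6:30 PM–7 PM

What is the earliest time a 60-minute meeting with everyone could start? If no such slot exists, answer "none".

09:30

Yara free: 07:00-13:00, 14:00-19:00 (invert busy blocks within the working day).
Maria free: 08:30-17:00.
Erik free: 08:00-09:00, 09:30-12:30, 13:00-17:00 (invert busy blocks within the working day).
Wendy free: 06:30-07:00, 08:30-11:00, 15:00-17:30.
Lila free: 09:30-11:00, 12:00-12:30, 15:00-18:00, 18:30-19:00.
Yara ∩ Maria: 08:30-13:00, 14:00-17:00.
Yara ∩ Maria ∩ Erik: 08:30-09:00, 09:30-12:30, 14:00-17:00.
Yara ∩ Maria ∩ Erik ∩ Wendy: 08:30-09:00, 09:30-11:00, 15:00-17:00.
Yara ∩ Maria ∩ Erik ∩ Wendy ∩ Lila: 09:30-11:00, 15:00-17:00.
The first common window of at least 60 minutes is 09:30-11:00, so the earliest start is 09:30.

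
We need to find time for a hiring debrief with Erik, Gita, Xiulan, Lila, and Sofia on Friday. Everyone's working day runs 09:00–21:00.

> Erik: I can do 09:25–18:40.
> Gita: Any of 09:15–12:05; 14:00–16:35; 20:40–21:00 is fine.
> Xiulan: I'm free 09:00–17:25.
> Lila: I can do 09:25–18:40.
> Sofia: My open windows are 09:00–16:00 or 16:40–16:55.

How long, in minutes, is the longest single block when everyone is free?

160

Erik ∩ Gita: 09:25-12:05, 14:00-16:35.
Erik ∩ Gita ∩ Xiulan: 09:25-12:05, 14:00-16:35.
Erik ∩ Gita ∩ Xiulan ∩ Lila: 09:25-12:05, 14:00-16:35.
Erik ∩ Gita ∩ Xiulan ∩ Lila ∩ Sofia: 09:25-12:05, 14:00-16:00.
The longest is 09:25-12:05 at 160 minutes.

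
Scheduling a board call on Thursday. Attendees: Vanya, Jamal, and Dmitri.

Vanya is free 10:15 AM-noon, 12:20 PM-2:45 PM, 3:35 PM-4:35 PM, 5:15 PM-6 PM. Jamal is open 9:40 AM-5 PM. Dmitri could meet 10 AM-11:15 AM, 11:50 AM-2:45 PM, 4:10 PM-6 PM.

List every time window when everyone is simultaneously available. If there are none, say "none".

Vanya ∩ Jamal: 10:15-12:00, 12:20-14:45, 15:35-16:35.
Vanya ∩ Jamal ∩ Dmitri: 10:15-11:15, 11:50-12:00, 12:20-14:45, 16:10-16:35.

10:15-11:15, 11:50-12:00, 12:20-14:45, 16:10-16:35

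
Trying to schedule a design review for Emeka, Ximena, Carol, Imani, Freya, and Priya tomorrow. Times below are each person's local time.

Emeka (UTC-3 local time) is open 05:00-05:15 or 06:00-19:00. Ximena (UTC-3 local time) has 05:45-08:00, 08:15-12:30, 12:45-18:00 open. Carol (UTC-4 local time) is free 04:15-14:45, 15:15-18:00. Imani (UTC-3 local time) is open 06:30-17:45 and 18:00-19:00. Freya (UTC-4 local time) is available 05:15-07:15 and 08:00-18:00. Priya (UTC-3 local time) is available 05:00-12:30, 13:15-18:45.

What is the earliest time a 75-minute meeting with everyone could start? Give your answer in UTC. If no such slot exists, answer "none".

09:30

Emeka in UTC: 08:00-08:15, 09:00-22:00 (add 3h to convert from UTC-3).
Ximena in UTC: 08:45-11:00, 11:15-15:30, 15:45-21:00 (add 3h to convert from UTC-3).
Carol in UTC: 08:15-18:45, 19:15-22:00 (add 4h to convert from UTC-4).
Imani in UTC: 09:30-20:45, 21:00-22:00 (add 3h to convert from UTC-3).
Freya in UTC: 09:15-11:15, 12:00-22:00 (add 4h to convert from UTC-4).
Priya in UTC: 08:00-15:30, 16:15-21:45 (add 3h to convert from UTC-3).
Emeka ∩ Ximena: 09:00-11:00, 11:15-15:30, 15:45-21:00.
Emeka ∩ Ximena ∩ Carol: 09:00-11:00, 11:15-15:30, 15:45-18:45, 19:15-21:00.
Emeka ∩ Ximena ∩ Carol ∩ Imani: 09:30-11:00, 11:15-15:30, 15:45-18:45, 19:15-20:45.
Emeka ∩ Ximena ∩ Carol ∩ Imani ∩ Freya: 09:30-11:00, 12:00-15:30, 15:45-18:45, 19:15-20:45.
Emeka ∩ Ximena ∩ Carol ∩ Imani ∩ Freya ∩ Priya: 09:30-11:00, 12:00-15:30, 16:15-18:45, 19:15-20:45.
The first common window of at least 75 minutes is 09:30-11:00, so the earliest start is 09:30.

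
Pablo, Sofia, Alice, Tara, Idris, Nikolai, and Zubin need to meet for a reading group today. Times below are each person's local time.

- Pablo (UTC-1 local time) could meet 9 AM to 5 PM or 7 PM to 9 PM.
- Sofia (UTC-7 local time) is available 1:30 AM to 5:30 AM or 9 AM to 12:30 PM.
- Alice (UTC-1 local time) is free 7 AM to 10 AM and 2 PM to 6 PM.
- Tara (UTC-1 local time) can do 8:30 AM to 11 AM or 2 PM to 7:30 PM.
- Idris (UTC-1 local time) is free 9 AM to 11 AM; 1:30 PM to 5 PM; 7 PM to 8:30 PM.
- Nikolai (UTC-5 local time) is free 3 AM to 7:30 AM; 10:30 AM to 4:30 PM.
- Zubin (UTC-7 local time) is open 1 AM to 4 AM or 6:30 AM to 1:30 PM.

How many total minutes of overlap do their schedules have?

180

Pablo in UTC: 10:00-18:00, 20:00-22:00 (add 1h to convert from UTC-1).
Sofia in UTC: 08:30-12:30, 16:00-19:30 (add 7h to convert from UTC-7).
Alice in UTC: 08:00-11:00, 15:00-19:00 (add 1h to convert from UTC-1).
Tara in UTC: 09:30-12:00, 15:00-20:30 (add 1h to convert from UTC-1).
Idris in UTC: 10:00-12:00, 14:30-18:00, 20:00-21:30 (add 1h to convert from UTC-1).
Nikolai in UTC: 08:00-12:30, 15:30-21:30 (add 5h to convert from UTC-5).
Zubin in UTC: 08:00-11:00, 13:30-20:30 (add 7h to convert from UTC-7).
Pablo ∩ Sofia: 10:00-12:30, 16:00-18:00.
Pablo ∩ Sofia ∩ Alice: 10:00-11:00, 16:00-18:00.
Pablo ∩ Sofia ∩ Alice ∩ Tara: 10:00-11:00, 16:00-18:00.
Pablo ∩ Sofia ∩ Alice ∩ Tara ∩ Idris: 10:00-11:00, 16:00-18:00.
Pablo ∩ Sofia ∩ Alice ∩ Tara ∩ Idris ∩ Nikolai: 10:00-11:00, 16:00-18:00.
Pablo ∩ Sofia ∩ Alice ∩ Tara ∩ Idris ∩ Nikolai ∩ Zubin: 10:00-11:00, 16:00-18:00.
Summing the common windows: 60 + 120 = 180 minutes.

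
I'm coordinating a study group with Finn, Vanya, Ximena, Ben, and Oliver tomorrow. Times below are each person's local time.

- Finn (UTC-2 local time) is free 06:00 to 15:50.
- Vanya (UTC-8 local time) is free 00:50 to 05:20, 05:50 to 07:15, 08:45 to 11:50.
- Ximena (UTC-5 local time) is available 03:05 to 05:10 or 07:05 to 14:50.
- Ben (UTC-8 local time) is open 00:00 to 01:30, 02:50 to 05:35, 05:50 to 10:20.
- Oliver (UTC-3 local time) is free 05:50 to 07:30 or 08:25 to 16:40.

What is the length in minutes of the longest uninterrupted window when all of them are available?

85

Finn in UTC: 08:00-17:50 (add 2h to convert from UTC-2).
Vanya in UTC: 08:50-13:20, 13:50-15:15, 16:45-19:50 (add 8h to convert from UTC-8).
Ximena in UTC: 08:05-10:10, 12:05-19:50 (add 5h to convert from UTC-5).
Ben in UTC: 08:00-09:30, 10:50-13:35, 13:50-18:20 (add 8h to convert from UTC-8).
Oliver in UTC: 08:50-10:30, 11:25-19:40 (add 3h to convert from UTC-3).
Finn ∩ Vanya: 08:50-13:20, 13:50-15:15, 16:45-17:50.
Finn ∩ Vanya ∩ Ximena: 08:50-10:10, 12:05-13:20, 13:50-15:15, 16:45-17:50.
Finn ∩ Vanya ∩ Ximena ∩ Ben: 08:50-09:30, 12:05-13:20, 13:50-15:15, 16:45-17:50.
Finn ∩ Vanya ∩ Ximena ∩ Ben ∩ Oliver: 08:50-09:30, 12:05-13:20, 13:50-15:15, 16:45-17:50.
The longest is 13:50-15:15 at 85 minutes.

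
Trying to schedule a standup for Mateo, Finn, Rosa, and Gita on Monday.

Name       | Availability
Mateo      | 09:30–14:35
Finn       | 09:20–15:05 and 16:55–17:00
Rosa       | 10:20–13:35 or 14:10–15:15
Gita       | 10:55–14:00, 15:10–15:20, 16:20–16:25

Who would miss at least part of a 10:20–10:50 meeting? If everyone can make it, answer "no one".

Mateo: free for 10:20-10:50. Finn: free for 10:20-10:50. Rosa: free for 10:20-10:50. Gita: not fully free for 10:20-10:50.

Gita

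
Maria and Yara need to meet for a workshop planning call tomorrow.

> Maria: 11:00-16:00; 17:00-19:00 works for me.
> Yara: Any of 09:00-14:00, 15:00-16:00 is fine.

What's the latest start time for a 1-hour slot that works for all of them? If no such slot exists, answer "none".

Maria ∩ Yara: 11:00-14:00, 15:00-16:00.
The last common window of at least 60 minutes is 15:00-16:00; a 60-minute meeting can start as late as 15:00 and still end by 16:00.

15:00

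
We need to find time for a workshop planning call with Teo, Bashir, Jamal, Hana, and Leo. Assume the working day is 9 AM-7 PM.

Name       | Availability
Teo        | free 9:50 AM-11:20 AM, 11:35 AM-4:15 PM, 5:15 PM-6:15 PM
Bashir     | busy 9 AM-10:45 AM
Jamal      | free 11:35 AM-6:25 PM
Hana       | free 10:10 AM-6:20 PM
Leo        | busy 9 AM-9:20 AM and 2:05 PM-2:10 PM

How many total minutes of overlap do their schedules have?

335

Teo free: 09:50-11:20, 11:35-16:15, 17:15-18:15.
Bashir free: 10:45-19:00 (invert busy blocks within the working day).
Jamal free: 11:35-18:25.
Hana free: 10:10-18:20.
Leo free: 09:20-14:05, 14:10-19:00 (invert busy blocks within the working day).
Teo ∩ Bashir: 10:45-11:20, 11:35-16:15, 17:15-18:15.
Teo ∩ Bashir ∩ Jamal: 11:35-16:15, 17:15-18:15.
Teo ∩ Bashir ∩ Jamal ∩ Hana: 11:35-16:15, 17:15-18:15.
Teo ∩ Bashir ∩ Jamal ∩ Hana ∩ Leo: 11:35-14:05, 14:10-16:15, 17:15-18:15.
Those are the intersection windows.
Summing the common windows: 150 + 125 + 60 = 335 minutes.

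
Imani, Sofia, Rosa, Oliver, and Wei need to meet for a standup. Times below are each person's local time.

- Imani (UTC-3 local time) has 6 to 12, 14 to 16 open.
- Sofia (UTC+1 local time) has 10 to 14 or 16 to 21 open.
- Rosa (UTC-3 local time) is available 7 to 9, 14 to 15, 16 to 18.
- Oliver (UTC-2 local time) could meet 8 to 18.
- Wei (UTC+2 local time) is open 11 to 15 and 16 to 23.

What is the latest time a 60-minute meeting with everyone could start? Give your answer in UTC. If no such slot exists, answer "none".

Imani in UTC: 09:00-15:00, 17:00-19:00 (add 3h to convert from UTC-3).
Sofia in UTC: 09:00-13:00, 15:00-20:00 (subtract 1h to convert from UTC+1).
Rosa in UTC: 10:00-12:00, 17:00-18:00, 19:00-21:00 (add 3h to convert from UTC-3).
Oliver in UTC: 10:00-20:00 (add 2h to convert from UTC-2).
Wei in UTC: 09:00-13:00, 14:00-21:00 (subtract 2h to convert from UTC+2).
Imani ∩ Sofia: 09:00-13:00, 17:00-19:00.
Imani ∩ Sofia ∩ Rosa: 10:00-12:00, 17:00-18:00.
Imani ∩ Sofia ∩ Rosa ∩ Oliver: 10:00-12:00, 17:00-18:00.
Imani ∩ Sofia ∩ Rosa ∩ Oliver ∩ Wei: 10:00-12:00, 17:00-18:00.
The last common window of at least 60 minutes is 17:00-18:00; a 60-minute meeting can start as late as 17:00 and still end by 18:00.

17:00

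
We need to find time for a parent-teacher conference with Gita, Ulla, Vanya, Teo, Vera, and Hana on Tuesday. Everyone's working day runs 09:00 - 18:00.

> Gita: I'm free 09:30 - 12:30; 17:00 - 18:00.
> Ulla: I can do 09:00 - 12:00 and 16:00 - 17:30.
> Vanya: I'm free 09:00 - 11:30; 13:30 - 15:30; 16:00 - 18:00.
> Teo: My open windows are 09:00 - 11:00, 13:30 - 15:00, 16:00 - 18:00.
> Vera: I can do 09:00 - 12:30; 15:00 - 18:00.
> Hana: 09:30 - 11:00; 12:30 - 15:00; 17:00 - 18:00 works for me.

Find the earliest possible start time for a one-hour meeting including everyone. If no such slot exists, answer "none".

09:30

Gita ∩ Ulla: 09:30-12:00, 17:00-17:30.
Gita ∩ Ulla ∩ Vanya: 09:30-11:30, 17:00-17:30.
Gita ∩ Ulla ∩ Vanya ∩ Teo: 09:30-11:00, 17:00-17:30.
Gita ∩ Ulla ∩ Vanya ∩ Teo ∩ Vera: 09:30-11:00, 17:00-17:30.
Gita ∩ Ulla ∩ Vanya ∩ Teo ∩ Vera ∩ Hana: 09:30-11:00, 17:00-17:30.
The first common window of at least 60 minutes is 09:30-11:00, so the earliest start is 09:30.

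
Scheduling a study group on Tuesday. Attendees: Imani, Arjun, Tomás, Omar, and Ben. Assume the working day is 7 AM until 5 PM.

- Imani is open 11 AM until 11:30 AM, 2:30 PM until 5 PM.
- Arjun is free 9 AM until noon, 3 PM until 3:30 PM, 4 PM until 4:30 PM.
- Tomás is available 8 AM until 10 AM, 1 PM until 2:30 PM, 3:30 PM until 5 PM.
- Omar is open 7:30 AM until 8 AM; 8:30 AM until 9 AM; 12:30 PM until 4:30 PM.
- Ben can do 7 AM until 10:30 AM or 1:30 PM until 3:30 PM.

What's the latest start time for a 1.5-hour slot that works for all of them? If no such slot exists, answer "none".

none

Imani ∩ Arjun: 11:00-11:30, 15:00-15:30, 16:00-16:30.
Imani ∩ Arjun ∩ Tomás: 16:00-16:30.
Imani ∩ Arjun ∩ Tomás ∩ Omar: 16:00-16:30.
Imani ∩ Arjun ∩ Tomás ∩ Omar ∩ Ben: ∅.
There is no time when everyone is free.
No common window is at least 90 minutes long.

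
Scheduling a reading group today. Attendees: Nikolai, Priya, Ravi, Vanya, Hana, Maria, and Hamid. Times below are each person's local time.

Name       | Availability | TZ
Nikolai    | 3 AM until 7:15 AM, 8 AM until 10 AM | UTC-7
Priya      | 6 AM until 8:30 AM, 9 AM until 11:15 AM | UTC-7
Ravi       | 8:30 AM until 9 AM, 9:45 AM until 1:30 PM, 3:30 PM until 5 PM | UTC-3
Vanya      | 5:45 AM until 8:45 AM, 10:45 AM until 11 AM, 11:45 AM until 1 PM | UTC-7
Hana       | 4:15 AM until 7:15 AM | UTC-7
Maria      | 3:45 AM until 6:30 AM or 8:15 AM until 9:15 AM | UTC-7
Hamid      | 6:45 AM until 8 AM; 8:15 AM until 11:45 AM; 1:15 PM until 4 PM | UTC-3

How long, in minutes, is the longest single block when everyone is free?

Nikolai in UTC: 10:00-14:15, 15:00-17:00 (add 7h to convert from UTC-7).
Priya in UTC: 13:00-15:30, 16:00-18:15 (add 7h to convert from UTC-7).
Ravi in UTC: 11:30-12:00, 12:45-16:30, 18:30-20:00 (add 3h to convert from UTC-3).
Vanya in UTC: 12:45-15:45, 17:45-18:00, 18:45-20:00 (add 7h to convert from UTC-7).
Hana in UTC: 11:15-14:15 (add 7h to convert from UTC-7).
Maria in UTC: 10:45-13:30, 15:15-16:15 (add 7h to convert from UTC-7).
Hamid in UTC: 09:45-11:00, 11:15-14:45, 16:15-19:00 (add 3h to convert from UTC-3).
Nikolai ∩ Priya: 13:00-14:15, 15:00-15:30, 16:00-17:00.
Nikolai ∩ Priya ∩ Ravi: 13:00-14:15, 15:00-15:30, 16:00-16:30.
Nikolai ∩ Priya ∩ Ravi ∩ Vanya: 13:00-14:15, 15:00-15:30.
Nikolai ∩ Priya ∩ Ravi ∩ Vanya ∩ Hana: 13:00-14:15.
Nikolai ∩ Priya ∩ Ravi ∩ Vanya ∩ Hana ∩ Maria: 13:00-13:30.
Nikolai ∩ Priya ∩ Ravi ∩ Vanya ∩ Hana ∩ Maria ∩ Hamid: 13:00-13:30.
So the common availability across everyone is 13:00-13:30.
The longest is 13:00-13:30 at 30 minutes.

30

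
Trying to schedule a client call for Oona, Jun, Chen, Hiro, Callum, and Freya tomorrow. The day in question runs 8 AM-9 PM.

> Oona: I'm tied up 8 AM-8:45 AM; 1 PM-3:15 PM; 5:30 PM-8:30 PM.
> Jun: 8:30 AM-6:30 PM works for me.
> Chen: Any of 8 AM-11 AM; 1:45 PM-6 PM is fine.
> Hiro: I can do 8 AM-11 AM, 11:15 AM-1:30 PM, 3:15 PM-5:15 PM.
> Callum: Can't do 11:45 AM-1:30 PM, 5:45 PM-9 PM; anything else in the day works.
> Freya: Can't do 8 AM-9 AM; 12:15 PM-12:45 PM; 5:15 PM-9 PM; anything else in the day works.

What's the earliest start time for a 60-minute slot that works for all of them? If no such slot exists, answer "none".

09:00

Oona free: 08:45-13:00, 15:15-17:30, 20:30-21:00 (invert busy blocks within the working day).
Jun free: 08:30-18:30.
Chen free: 08:00-11:00, 13:45-18:00.
Hiro free: 08:00-11:00, 11:15-13:30, 15:15-17:15.
Callum free: 08:00-11:45, 13:30-17:45 (invert busy blocks within the working day).
Freya free: 09:00-12:15, 12:45-17:15 (invert busy blocks within the working day).
Oona ∩ Jun: 08:45-13:00, 15:15-17:30.
Oona ∩ Jun ∩ Chen: 08:45-11:00, 15:15-17:30.
Oona ∩ Jun ∩ Chen ∩ Hiro: 08:45-11:00, 15:15-17:15.
Oona ∩ Jun ∩ Chen ∩ Hiro ∩ Callum: 08:45-11:00, 15:15-17:15.
Oona ∩ Jun ∩ Chen ∩ Hiro ∩ Callum ∩ Freya: 09:00-11:00, 15:15-17:15.
The first common window of at least 60 minutes is 09:00-11:00, so the earliest start is 09:00.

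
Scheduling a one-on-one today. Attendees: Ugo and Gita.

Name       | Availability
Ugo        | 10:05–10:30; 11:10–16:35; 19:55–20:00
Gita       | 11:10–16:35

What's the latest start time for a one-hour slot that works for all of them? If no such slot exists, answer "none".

15:35

Ugo ∩ Gita: 11:10-16:35.
The last common window of at least 60 minutes is 11:10-16:35; a 60-minute meeting can start as late as 15:35 and still end by 16:35.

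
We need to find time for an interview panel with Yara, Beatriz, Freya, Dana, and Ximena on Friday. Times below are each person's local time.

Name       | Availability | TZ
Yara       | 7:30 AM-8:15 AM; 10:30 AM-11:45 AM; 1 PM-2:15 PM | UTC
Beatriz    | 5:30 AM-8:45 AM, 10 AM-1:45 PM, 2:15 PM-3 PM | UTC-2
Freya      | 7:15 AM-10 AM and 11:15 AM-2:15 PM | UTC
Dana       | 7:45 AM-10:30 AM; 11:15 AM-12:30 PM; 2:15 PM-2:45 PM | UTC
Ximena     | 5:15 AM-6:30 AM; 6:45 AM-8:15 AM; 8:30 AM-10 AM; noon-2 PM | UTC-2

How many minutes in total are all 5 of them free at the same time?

Yara in UTC: 07:30-08:15, 10:30-11:45, 13:00-14:15.
Beatriz in UTC: 07:30-10:45, 12:00-15:45, 16:15-17:00 (add 2h to convert from UTC-2).
Freya in UTC: 07:15-10:00, 11:15-14:15.
Dana in UTC: 07:45-10:30, 11:15-12:30, 14:15-14:45.
Ximena in UTC: 07:15-08:30, 08:45-10:15, 10:30-12:00, 14:00-16:00 (add 2h to convert from UTC-2).
Yara ∩ Beatriz: 07:30-08:15, 10:30-10:45, 13:00-14:15.
Yara ∩ Beatriz ∩ Freya: 07:30-08:15, 13:00-14:15.
Yara ∩ Beatriz ∩ Freya ∩ Dana: 07:45-08:15.
Yara ∩ Beatriz ∩ Freya ∩ Dana ∩ Ximena: 07:45-08:15.
That's a single block of 30 minutes.

30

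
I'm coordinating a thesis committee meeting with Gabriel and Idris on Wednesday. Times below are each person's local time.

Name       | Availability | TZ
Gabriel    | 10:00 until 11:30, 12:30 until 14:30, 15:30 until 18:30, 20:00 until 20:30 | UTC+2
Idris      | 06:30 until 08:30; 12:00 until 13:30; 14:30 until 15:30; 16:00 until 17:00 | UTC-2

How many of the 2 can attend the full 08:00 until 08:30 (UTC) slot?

1

Gabriel in UTC: 08:00-09:30, 10:30-12:30, 13:30-16:30, 18:00-18:30 (subtract 2h to convert from UTC+2).
Idris in UTC: 08:30-10:30, 14:00-15:30, 16:30-17:30, 18:00-19:00 (add 2h to convert from UTC-2).
Gabriel can make the full 08:00-08:30 slot — that's 1.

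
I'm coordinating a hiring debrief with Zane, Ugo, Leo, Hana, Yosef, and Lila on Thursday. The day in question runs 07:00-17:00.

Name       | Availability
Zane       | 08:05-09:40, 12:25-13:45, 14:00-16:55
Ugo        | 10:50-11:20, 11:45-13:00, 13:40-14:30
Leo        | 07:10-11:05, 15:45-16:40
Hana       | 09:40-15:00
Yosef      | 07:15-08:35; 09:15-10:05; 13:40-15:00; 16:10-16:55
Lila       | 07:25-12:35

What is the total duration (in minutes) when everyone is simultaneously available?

0

Zane ∩ Ugo: 12:25-13:00, 13:40-13:45, 14:00-14:30.
Zane ∩ Ugo ∩ Leo: ∅.
Zane ∩ Ugo ∩ Leo ∩ Hana: ∅.
Zane ∩ Ugo ∩ Leo ∩ Hana ∩ Yosef: ∅.
Zane ∩ Ugo ∩ Leo ∩ Hana ∩ Yosef ∩ Lila: ∅.
There is no time when everyone is free.
There is no common window, so the total is 0 minutes.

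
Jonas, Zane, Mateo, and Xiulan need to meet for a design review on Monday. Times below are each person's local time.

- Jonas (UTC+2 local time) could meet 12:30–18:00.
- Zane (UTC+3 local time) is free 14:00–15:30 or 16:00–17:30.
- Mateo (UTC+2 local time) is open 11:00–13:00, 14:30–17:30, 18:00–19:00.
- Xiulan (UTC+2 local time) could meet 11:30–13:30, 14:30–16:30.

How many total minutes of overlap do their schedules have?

Jonas in UTC: 10:30-16:00 (subtract 2h to convert from UTC+2).
Zane in UTC: 11:00-12:30, 13:00-14:30 (subtract 3h to convert from UTC+3).
Mateo in UTC: 09:00-11:00, 12:30-15:30, 16:00-17:00 (subtract 2h to convert from UTC+2).
Xiulan in UTC: 09:30-11:30, 12:30-14:30 (subtract 2h to convert from UTC+2).
Jonas ∩ Zane: 11:00-12:30, 13:00-14:30.
Jonas ∩ Zane ∩ Mateo: 13:00-14:30.
Jonas ∩ Zane ∩ Mateo ∩ Xiulan: 13:00-14:30.
That's a single block of 90 minutes.

90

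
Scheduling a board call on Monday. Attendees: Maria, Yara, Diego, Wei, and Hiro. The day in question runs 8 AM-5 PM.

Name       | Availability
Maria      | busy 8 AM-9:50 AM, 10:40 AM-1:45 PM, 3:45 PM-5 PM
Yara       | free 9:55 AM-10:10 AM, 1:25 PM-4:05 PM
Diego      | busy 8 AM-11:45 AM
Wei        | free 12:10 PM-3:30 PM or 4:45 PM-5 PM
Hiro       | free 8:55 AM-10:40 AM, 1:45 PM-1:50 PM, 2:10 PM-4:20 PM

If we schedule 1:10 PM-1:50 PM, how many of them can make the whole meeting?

2

Maria free: 09:50-10:40, 13:45-15:45 (invert busy blocks within the working day).
Yara free: 09:55-10:10, 13:25-16:05.
Diego free: 11:45-17:00 (invert busy blocks within the working day).
Wei free: 12:10-15:30, 16:45-17:00.
Hiro free: 08:55-10:40, 13:45-13:50, 14:10-16:20.
Diego and Wei can make the full 13:10-13:50 slot — that's 2.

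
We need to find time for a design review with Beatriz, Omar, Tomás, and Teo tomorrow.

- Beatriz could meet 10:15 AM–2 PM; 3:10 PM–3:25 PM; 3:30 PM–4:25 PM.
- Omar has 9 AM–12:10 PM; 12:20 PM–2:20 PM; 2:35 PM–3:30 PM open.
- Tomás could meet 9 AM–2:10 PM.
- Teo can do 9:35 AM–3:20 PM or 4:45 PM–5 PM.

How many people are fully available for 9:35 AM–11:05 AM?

Omar, Tomás, and Teo can make the full 09:35-11:05 slot — that's 3.

3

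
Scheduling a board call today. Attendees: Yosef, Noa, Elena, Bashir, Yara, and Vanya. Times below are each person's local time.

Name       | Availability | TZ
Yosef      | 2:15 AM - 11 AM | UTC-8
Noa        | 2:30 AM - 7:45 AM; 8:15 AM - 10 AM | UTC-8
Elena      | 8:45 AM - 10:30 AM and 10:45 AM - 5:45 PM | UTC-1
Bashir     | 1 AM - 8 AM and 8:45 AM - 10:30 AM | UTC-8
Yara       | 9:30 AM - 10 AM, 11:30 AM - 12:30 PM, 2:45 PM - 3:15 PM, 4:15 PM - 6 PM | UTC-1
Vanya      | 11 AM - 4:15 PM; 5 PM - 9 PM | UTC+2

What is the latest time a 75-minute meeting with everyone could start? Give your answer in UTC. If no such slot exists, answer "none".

Yosef in UTC: 10:15-19:00 (add 8h to convert from UTC-8).
Noa in UTC: 10:30-15:45, 16:15-18:00 (add 8h to convert from UTC-8).
Elena in UTC: 09:45-11:30, 11:45-18:45 (add 1h to convert from UTC-1).
Bashir in UTC: 09:00-16:00, 16:45-18:30 (add 8h to convert from UTC-8).
Yara in UTC: 10:30-11:00, 12:30-13:30, 15:45-16:15, 17:15-19:00 (add 1h to convert from UTC-1).
Vanya in UTC: 09:00-14:15, 15:00-19:00 (subtract 2h to convert from UTC+2).
Yosef ∩ Noa: 10:30-15:45, 16:15-18:00.
Yosef ∩ Noa ∩ Elena: 10:30-11:30, 11:45-15:45, 16:15-18:00.
Yosef ∩ Noa ∩ Elena ∩ Bashir: 10:30-11:30, 11:45-15:45, 16:45-18:00.
Yosef ∩ Noa ∩ Elena ∩ Bashir ∩ Yara: 10:30-11:00, 12:30-13:30, 17:15-18:00.
Yosef ∩ Noa ∩ Elena ∩ Bashir ∩ Yara ∩ Vanya: 10:30-11:00, 12:30-13:30, 17:15-18:00.
Those are the intersection windows.
No common window is at least 75 minutes long.

none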